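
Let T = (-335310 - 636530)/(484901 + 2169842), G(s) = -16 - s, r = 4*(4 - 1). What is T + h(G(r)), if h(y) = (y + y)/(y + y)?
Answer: 1682903/2654743 ≈ 0.63392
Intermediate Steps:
r = 12 (r = 4*3 = 12)
T = -971840/2654743 ≈ -0.36608
h(y) = 1 (h(y) = (2*y)/((2*y)) = (2*y)*(1/(2*y)) = 1)
T + h(G(r)) = -971840/2654743 + 1 = 1682903/2654743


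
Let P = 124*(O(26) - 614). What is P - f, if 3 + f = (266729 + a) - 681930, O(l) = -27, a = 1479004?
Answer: -1143284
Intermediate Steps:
f = 1063800 (f = -3 + ((266729 + 1479004) - 681930) = -3 + (1745733 - 681930) = -3 + 1063803 = 1063800)
P = -79484 (P = 124*(-27 - 614) = 124*(-641) = -79484)
P - f = -79484 - 1*1063800 = -79484 - 1063800 = -1143284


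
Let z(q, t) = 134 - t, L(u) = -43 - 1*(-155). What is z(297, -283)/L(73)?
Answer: 417/112 ≈ 3.7232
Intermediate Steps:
L(u) = 112 (L(u) = -43 + 155 = 112)
z(297, -283)/L(73) = (134 - 1*(-283))/112 = (134 + 283)*(1/112) = 417*(1/112) = 417/112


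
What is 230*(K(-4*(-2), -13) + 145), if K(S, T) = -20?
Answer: 28750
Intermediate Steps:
230*(K(-4*(-2), -13) + 145) = 230*(-20 + 145) = 230*125 = 28750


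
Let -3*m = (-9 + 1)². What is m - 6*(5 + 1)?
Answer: -172/3 ≈ -57.333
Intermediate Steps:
m = -64/3 (m = -(-9 + 1)²/3 = -⅓*(-8)² = -⅓*64 = -64/3 ≈ -21.333)
m - 6*(5 + 1) = -64/3 - 6*(5 + 1) = -64/3 - 6*6 = -64/3 - 36 = -172/3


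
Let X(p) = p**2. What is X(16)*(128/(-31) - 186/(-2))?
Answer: 705280/31 ≈ 22751.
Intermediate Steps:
X(16)*(128/(-31) - 186/(-2)) = 16**2*(128/(-31) - 186/(-2)) = 256*(128*(-1/31) - 186*(-1/2)) = 256*(-128/31 + 93) = 256*(2755/31) = 705280/31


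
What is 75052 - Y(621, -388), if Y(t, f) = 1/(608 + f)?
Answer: 16511439/220 ≈ 75052.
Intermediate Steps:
75052 - Y(621, -388) = 75052 - 1/(608 - 388) = 75052 - 1/220 = 16511439/220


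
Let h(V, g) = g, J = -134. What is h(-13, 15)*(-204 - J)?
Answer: -1050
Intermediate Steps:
h(-13, 15)*(-204 - J) = 15*(-204 - 1*(-134)) = 15*(-204 + 134) = 15*(-70) = -1050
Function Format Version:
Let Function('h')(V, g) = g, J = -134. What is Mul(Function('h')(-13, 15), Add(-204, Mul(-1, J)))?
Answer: -1050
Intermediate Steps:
Mul(Function('h')(-13, 15), Add(-204, Mul(-1, J))) = Mul(15, Add(-204, Mul(-1, -134))) = Mul(15, Add(-204, 134)) = Mul(15, -70) = -1050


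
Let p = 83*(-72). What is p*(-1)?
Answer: 5976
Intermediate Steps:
p = -5976
p*(-1) = -5976*(-1) = 5976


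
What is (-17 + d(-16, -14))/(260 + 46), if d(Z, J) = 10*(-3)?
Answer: -47/306 ≈ -0.15359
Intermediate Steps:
d(Z, J) = -30
(-17 + d(-16, -14))/(260 + 46) = (-17 - 30)/(260 + 46) = -47/306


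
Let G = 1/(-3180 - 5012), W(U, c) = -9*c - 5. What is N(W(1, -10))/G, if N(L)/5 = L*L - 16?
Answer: -295280640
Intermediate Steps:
W(U, c) = -5 - 9*c
N(L) = -80 + 5*L**2 (N(L) = 5*(L*L - 16) = 5*(L**2 - 16) = 5*(-16 + L**2) = -80 + 5*L**2)
G = -1/8192 (G = 1/(-8192) = -1/8192 ≈ -0.00012207)
N(W(1, -10))/G = (-80 + 5*(-5 - 9*(-10))**2)/(-1/8192) = (-80 + 5*(-5 + 90)**2)*(-8192) = (-80 + 5*85**2)*(-8192) = (-80 + 5*7225)*(-8192) = (-80 + 36125)*(-8192) = 36045*(-8192) = -295280640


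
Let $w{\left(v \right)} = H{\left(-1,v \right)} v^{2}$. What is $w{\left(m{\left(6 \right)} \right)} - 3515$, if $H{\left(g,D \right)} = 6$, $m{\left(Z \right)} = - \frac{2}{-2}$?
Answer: $-3509$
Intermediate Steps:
$m{\left(Z \right)} = 1$ ($m{\left(Z \right)} = \left(-2\right) \left(- \frac{1}{2}\right) = 1$)
$w{\left(v \right)} = 6 v^{2}$
$w{\left(m{\left(6 \right)} \right)} - 3515 = 6 \cdot 1^{2} - 3515 = 6 \cdot 1 - 3515 = 6 - 3515 = -3509$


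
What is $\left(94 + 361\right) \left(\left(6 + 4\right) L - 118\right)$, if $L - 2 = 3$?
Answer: $-30940$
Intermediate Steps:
$L = 5$ ($L = 2 + 3 = 5$)
$\left(94 + 361\right) \left(\left(6 + 4\right) L - 118\right) = \left(94 + 361\right) \left(\left(6 + 4\right) 5 - 118\right) = 455 \left(10 \cdot 5 - 118\right) = 455 \left(50 - 118\right) = 455 \left(-68\right) = -30940$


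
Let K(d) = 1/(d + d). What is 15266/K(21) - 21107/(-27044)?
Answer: 17339876675/27044 ≈ 6.4117e+5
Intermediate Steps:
K(d) = 1/(2*d)
15266/K(21) - 21107/(-27044) = 15266/(((½)/21)) - 21107/(-27044) = 15266/(((½)*(1/21))) - 21107*(-1/27044) = 15266/(1/42) + 21107/27044 = 15266*42 + 21107/27044 = 641172 + 21107/27044 = 17339876675/27044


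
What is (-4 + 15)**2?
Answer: 121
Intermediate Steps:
(-4 + 15)**2 = 11**2 = 121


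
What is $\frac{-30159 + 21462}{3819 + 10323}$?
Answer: $- \frac{2899}{4714} \approx -0.61498$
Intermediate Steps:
$\frac{-30159 + 21462}{3819 + 10323} = - \frac{8697}{14142} = \left(-8697\right) \frac{1}{14142} = - \frac{2899}{4714}$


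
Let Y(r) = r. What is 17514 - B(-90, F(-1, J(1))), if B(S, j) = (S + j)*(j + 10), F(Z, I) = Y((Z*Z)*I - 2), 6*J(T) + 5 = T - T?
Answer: 654455/36 ≈ 18179.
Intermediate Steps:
J(T) = -⅚ (J(T) = -⅚ + (T - T)/6 = -⅚ + (⅙)*0 = -⅚ + 0 = -⅚)
F(Z, I) = -2 + I*Z² (F(Z, I) = (Z*Z)*I - 2 = Z²*I - 2 = I*Z² - 2 = -2 + I*Z²)
B(S, j) = (10 + j)*(S + j) (B(S, j) = (S + j)*(10 + j) = (10 + j)*(S + j))
17514 - B(-90, F(-1, J(1))) = 17514 - ((-2 - ⅚*(-1)²)² + 10*(-90) + 10*(-2 - ⅚*(-1)²) - 90*(-2 - ⅚*(-1)²)) = 17514 - ((-2 - ⅚*1)² - 900 + 10*(-2 - ⅚*1) - 90*(-2 - ⅚*1)) = 17514 - ((-2 - ⅚)² - 900 + 10*(-2 - ⅚) - 90*(-2 - ⅚)) = 17514 - ((-17/6)² - 900 + 10*(-17/6) - 90*(-17/6)) = 17514 - (289/36 - 900 - 85/3 + 255) = 17514 - 1*(-23951/36) = 17514 + 23951/36 = 654455/36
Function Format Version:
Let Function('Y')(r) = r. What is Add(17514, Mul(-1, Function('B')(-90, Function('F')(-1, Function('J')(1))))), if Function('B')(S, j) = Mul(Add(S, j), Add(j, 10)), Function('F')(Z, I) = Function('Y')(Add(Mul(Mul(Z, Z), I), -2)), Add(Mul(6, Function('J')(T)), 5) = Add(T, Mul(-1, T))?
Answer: Rational(654455, 36) ≈ 18179.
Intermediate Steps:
Function('J')(T) = Rational(-5, 6) (Function('J')(T) = Add(Rational(-5, 6), Mul(Rational(1, 6), Add(T, Mul(-1, T)))) = Add(Rational(-5, 6), Mul(Rational(1, 6), 0)) = Add(Rational(-5, 6), 0) = Rational(-5, 6))
Function('F')(Z, I) = Add(-2, Mul(I, Pow(Z, 2))) (Function('F')(Z, I) = Add(Mul(Mul(Z, Z), I), -2) = Add(Mul(Pow(Z, 2), I), -2) = Add(Mul(I, Pow(Z, 2)), -2) = Add(-2, Mul(I, Pow(Z, 2))))
Function('B')(S, j) = Mul(Add(10, j), Add(S, j)) (Function('B')(S, j) = Mul(Add(S, j), Add(10, j)) = Mul(Add(10, j), Add(S, j)))
Add(17514, Mul(-1, Function('B')(-90, Function('F')(-1, Function('J')(1))))) = Add(17514, Mul(-1, Add(Pow(Add(-2, Mul(Rational(-5, 6), Pow(-1, 2))), 2), Mul(10, -90), Mul(10, Add(-2, Mul(Rational(-5, 6), Pow(-1, 2)))), Mul(-90, Add(-2, Mul(Rational(-5, 6), Pow(-1, 2))))))) = Add(17514, Mul(-1, Add(Pow(Add(-2, Mul(Rational(-5, 6), 1)), 2), -900, Mul(10, Add(-2, Mul(Rational(-5, 6), 1))), Mul(-90, Add(-2, Mul(Rational(-5, 6), 1)))))) = Add(17514, Mul(-1, Add(Pow(Add(-2, Rational(-5, 6)), 2), -900, Mul(10, Add(-2, Rational(-5, 6))), Mul(-90, Add(-2, Rational(-5, 6)))))) = Add(17514, Mul(-1, Add(Pow(Rational(-17, 6), 2), -900, Mul(10, Rational(-17, 6)), Mul(-90, Rational(-17, 6))))) = Add(17514, Mul(-1, Add(Rational(289, 36), -900, Rational(-85, 3), 255))) = Add(17514, Mul(-1, Rational(-23951, 36))) = Add(17514, Rational(23951, 36)) = Rational(654455, 36)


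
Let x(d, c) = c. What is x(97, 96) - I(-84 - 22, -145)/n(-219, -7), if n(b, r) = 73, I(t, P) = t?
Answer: 7114/73 ≈ 97.452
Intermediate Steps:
x(97, 96) - I(-84 - 22, -145)/n(-219, -7) = 96 - (-84 - 22)/73 = 96 - (-106)/73 = 96 - 1*(-106/73) = 96 + 106/73 = 7114/73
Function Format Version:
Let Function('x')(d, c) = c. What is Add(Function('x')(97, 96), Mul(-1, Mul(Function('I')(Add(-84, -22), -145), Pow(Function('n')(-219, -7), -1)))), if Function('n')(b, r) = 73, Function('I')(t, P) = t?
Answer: Rational(7114, 73) ≈ 97.452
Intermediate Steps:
Add(Function('x')(97, 96), Mul(-1, Mul(Function('I')(Add(-84, -22), -145), Pow(Function('n')(-219, -7), -1)))) = Add(96, Mul(-1, Mul(Add(-84, -22), Pow(73, -1)))) = Add(96, Mul(-1, Mul(-106, Rational(1, 73)))) = Add(96, Mul(-1, Rational(-106, 73))) = Add(96, Rational(106, 73)) = Rational(7114, 73)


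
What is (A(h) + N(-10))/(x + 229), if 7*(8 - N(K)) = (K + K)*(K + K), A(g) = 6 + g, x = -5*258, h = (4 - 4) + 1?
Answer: 295/7427 ≈ 0.039720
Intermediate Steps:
h = 1 (h = 0 + 1 = 1)
x = -1290
N(K) = 8 - 4*K²/7 (N(K) = 8 - (K + K)*(K + K)/7 = 8 - 2*K*2*K/7 = 8 - 4*K²/7)
(A(h) + N(-10))/(x + 229) = ((6 + 1) + (8 - 4/7*(-10)²))/(-1290 + 229) = (7 + (8 - 4/7*100))/(-1061) = (7 + (8 - 400/7))*(-1/1061) = (7 - 344/7)*(-1/1061) = -295/7*(-1/1061) = 295/7427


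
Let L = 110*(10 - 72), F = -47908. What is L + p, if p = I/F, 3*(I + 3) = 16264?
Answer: -980213935/143724 ≈ -6820.1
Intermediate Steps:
I = 16255/3 (I = -3 + (⅓)*16264 = -3 + 16264/3 = 16255/3 ≈ 5418.3)
p = -16255/143724 (p = (16255/3)/(-47908) = (16255/3)*(-1/47908) = -16255/143724 ≈ -0.11310)
L = -6820 (L = 110*(-62) = -6820)
L + p = -6820 - 16255/143724 = -980213935/143724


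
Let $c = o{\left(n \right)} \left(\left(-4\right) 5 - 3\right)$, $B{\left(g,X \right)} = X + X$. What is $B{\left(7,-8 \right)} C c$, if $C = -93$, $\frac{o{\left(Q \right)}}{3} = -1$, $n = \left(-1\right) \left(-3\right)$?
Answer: $102672$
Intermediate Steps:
$n = 3$
$o{\left(Q \right)} = -3$ ($o{\left(Q \right)} = 3 \left(-1\right) = -3$)
$B{\left(g,X \right)} = 2 X$
$c = 69$ ($c = - 3 \left(\left(-4\right) 5 - 3\right) = - 3 \left(-20 - 3\right) = \left(-3\right) \left(-23\right) = 69$)
$B{\left(7,-8 \right)} C c = 2 \left(-8\right) \left(-93\right) 69 = \left(-16\right) \left(-93\right) 69 = 1488 \cdot 69 = 102672$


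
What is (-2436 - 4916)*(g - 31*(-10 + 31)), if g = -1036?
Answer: 12402824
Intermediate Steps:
(-2436 - 4916)*(g - 31*(-10 + 31)) = (-2436 - 4916)*(-1036 - 31*(-10 + 31)) = -7352*(-1036 - 31*21) = -7352*(-1036 - 651) = -7352*(-1687) = 12402824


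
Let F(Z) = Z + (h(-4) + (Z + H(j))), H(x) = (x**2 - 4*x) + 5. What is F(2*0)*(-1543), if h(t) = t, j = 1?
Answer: 3086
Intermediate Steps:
H(x) = 5 + x**2 - 4*x
F(Z) = -2 + 2*Z (F(Z) = Z + (-4 + (Z + (5 + 1**2 - 4*1))) = Z + (-4 + (Z + (5 + 1 - 4))) = Z + (-4 + (Z + 2)) = Z + (-4 + (2 + Z)) = Z + (-2 + Z) = -2 + 2*Z)
F(2*0)*(-1543) = (-2 + 2*(2*0))*(-1543) = (-2 + 2*0)*(-1543) = (-2 + 0)*(-1543) = -2*(-1543) = 3086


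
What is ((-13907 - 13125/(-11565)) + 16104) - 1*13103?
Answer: -8407651/771 ≈ -10905.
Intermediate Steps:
((-13907 - 13125/(-11565)) + 16104) - 1*13103 = ((-13907 - 13125*(-1/11565)) + 16104) - 13103 = ((-13907 + 875/771) + 16104) - 13103 = (-10721422/771 + 16104) - 13103 = 1694762/771 - 13103 = -8407651/771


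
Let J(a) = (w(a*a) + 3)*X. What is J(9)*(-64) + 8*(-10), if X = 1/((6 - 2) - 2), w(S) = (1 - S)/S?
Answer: -11696/81 ≈ -144.40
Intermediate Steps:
w(S) = (1 - S)/S
X = 1/2 (X = 1/(4 - 2) = 1/2 ≈ 0.50000)
J(a) = 3/2 + (1 - a**2)/(2*a**2) (J(a) = ((1 - a*a)/((a*a)) + 3)*(1/2) = ((1 - a**2)/(a**2) + 3)*(1/2) = ((1 - a**2)/a**2 + 3)*(1/2) = (3 + (1 - a**2)/a**2)*(1/2) = 3/2 + (1 - a**2)/(2*a**2))
J(9)*(-64) + 8*(-10) = (1 + (1/2)/9**2)*(-64) + 8*(-10) = (1 + (1/2)*(1/81))*(-64) - 80 = (1 + 1/162)*(-64) - 80 = (163/162)*(-64) - 80 = -5216/81 - 80 = -11696/81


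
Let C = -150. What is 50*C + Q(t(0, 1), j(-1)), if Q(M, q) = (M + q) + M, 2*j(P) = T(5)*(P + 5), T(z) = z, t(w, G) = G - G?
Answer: -7490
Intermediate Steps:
t(w, G) = 0
j(P) = 25/2 + 5*P/2 (j(P) = (5*(P + 5))/2 = (5*(5 + P))/2 = (25 + 5*P)/2 = 25/2 + 5*P/2)
Q(M, q) = q + 2*M
50*C + Q(t(0, 1), j(-1)) = 50*(-150) + ((25/2 + (5/2)*(-1)) + 2*0) = -7500 + ((25/2 - 5/2) + 0) = -7500 + (10 + 0) = -7500 + 10 = -7490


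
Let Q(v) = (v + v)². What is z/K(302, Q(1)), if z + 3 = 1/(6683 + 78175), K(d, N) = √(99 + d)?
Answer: -254573*√401/34028058 ≈ -0.14981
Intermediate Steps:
Q(v) = 4*v² (Q(v) = (2*v)² = 4*v²)
z = -254573/84858 (z = -3 + 1/(6683 + 78175) = -3 + 1/84858 = -254573/84858 ≈ -3.0000)
z/K(302, Q(1)) = -254573/(84858*√(99 + 302)) = -254573*√401/401/84858 = -254573*√401/34028058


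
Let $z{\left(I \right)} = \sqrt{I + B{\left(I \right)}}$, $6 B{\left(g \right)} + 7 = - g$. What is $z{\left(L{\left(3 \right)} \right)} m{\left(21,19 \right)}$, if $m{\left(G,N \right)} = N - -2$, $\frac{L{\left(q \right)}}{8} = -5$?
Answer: $\frac{21 i \sqrt{138}}{2} \approx 123.35 i$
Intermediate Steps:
$B{\left(g \right)} = - \frac{7}{6} - \frac{g}{6}$ ($B{\left(g \right)} = - \frac{7}{6} + \frac{\left(-1\right) g}{6} = - \frac{7}{6} - \frac{g}{6}$)
$L{\left(q \right)} = -40$ ($L{\left(q \right)} = 8 \left(-5\right) = -40$)
$m{\left(G,N \right)} = 2 + N$ ($m{\left(G,N \right)} = N + 2 = 2 + N$)
$z{\left(I \right)} = \sqrt{- \frac{7}{6} + \frac{5 I}{6}}$ ($z{\left(I \right)} = \sqrt{I - \left(\frac{7}{6} + \frac{I}{6}\right)} = \sqrt{- \frac{7}{6} + \frac{5 I}{6}}$)
$z{\left(L{\left(3 \right)} \right)} m{\left(21,19 \right)} = \frac{\sqrt{-42 + 30 \left(-40\right)}}{6} \left(2 + 19\right) = \frac{\sqrt{-42 - 1200}}{6} \cdot 21 = \frac{\sqrt{-1242}}{6} \cdot 21 = \frac{3 i \sqrt{138}}{6} \cdot 21 = \frac{i \sqrt{138}}{2} \cdot 21 = \frac{21 i \sqrt{138}}{2}$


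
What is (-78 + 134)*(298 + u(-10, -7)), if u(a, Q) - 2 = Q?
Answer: 16408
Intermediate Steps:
u(a, Q) = 2 + Q
(-78 + 134)*(298 + u(-10, -7)) = (-78 + 134)*(298 + (2 - 7)) = 56*(298 - 5) = 56*293 = 16408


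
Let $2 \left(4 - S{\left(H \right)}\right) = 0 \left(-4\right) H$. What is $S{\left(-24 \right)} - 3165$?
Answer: $-3161$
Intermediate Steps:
$S{\left(H \right)} = 4$ ($S{\left(H \right)} = 4 - \frac{0 \left(-4\right) H}{2} = 4 - \frac{0 H}{2} = 4 - 0 = 4 + 0 = 4$)
$S{\left(-24 \right)} - 3165 = 4 - 3165 = -3161$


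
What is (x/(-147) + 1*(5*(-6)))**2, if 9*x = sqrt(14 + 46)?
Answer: 525098720/583443 + 40*sqrt(15)/441 ≈ 900.35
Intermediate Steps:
x = 2*sqrt(15)/9 (x = sqrt(14 + 46)/9 = sqrt(60)/9 = (2*sqrt(15))/9 = 2*sqrt(15)/9 ≈ 0.86066)
(x/(-147) + 1*(5*(-6)))**2 = ((2*sqrt(15)/9)/(-147) + 1*(5*(-6)))**2 = ((2*sqrt(15)/9)*(-1/147) + 1*(-30))**2 = (-2*sqrt(15)/1323 - 30)**2 = (-30 - 2*sqrt(15)/1323)**2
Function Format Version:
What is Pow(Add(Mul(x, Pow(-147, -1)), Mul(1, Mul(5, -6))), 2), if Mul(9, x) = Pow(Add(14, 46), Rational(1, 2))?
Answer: Add(Rational(525098720, 583443), Mul(Rational(40, 441), Pow(15, Rational(1, 2)))) ≈ 900.35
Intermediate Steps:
x = Mul(Rational(2, 9), Pow(15, Rational(1, 2))) (x = Mul(Rational(1, 9), Pow(Add(14, 46), Rational(1, 2))) = Mul(Rational(1, 9), Pow(60, Rational(1, 2))) = Mul(Rational(1, 9), Mul(2, Pow(15, Rational(1, 2)))) = Mul(Rational(2, 9), Pow(15, Rational(1, 2))) ≈ 0.86066)
Pow(Add(Mul(x, Pow(-147, -1)), Mul(1, Mul(5, -6))), 2) = Pow(Add(Mul(Mul(Rational(2, 9), Pow(15, Rational(1, 2))), Pow(-147, -1)), Mul(1, Mul(5, -6))), 2) = Pow(Add(Mul(Mul(Rational(2, 9), Pow(15, Rational(1, 2))), Rational(-1, 147)), Mul(1, -30)), 2) = Pow(Add(Mul(Rational(-2, 1323), Pow(15, Rational(1, 2))), -30), 2) = Pow(Add(-30, Mul(Rational(-2, 1323), Pow(15, Rational(1, 2)))), 2)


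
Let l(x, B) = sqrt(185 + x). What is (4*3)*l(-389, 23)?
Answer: 24*I*sqrt(51) ≈ 171.39*I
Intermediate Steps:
(4*3)*l(-389, 23) = (4*3)*sqrt(185 - 389) = 12*sqrt(-204) = 12*(2*I*sqrt(51)) = 24*I*sqrt(51)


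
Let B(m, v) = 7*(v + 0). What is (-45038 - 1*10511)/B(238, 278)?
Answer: -55549/1946 ≈ -28.545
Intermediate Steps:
B(m, v) = 7*v
(-45038 - 1*10511)/B(238, 278) = (-45038 - 1*10511)/((7*278)) = (-45038 - 10511)/1946 = -55549*1/1946 = -55549/1946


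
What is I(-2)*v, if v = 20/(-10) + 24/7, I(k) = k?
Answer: -20/7 ≈ -2.8571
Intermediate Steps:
v = 10/7 (v = 20*(-⅒) + 24*(⅐) = -2 + 24/7 = 10/7 ≈ 1.4286)
I(-2)*v = -2*10/7 = -20/7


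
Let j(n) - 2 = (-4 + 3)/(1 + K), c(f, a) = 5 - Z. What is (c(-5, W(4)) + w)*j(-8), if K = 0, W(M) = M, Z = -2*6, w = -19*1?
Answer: -2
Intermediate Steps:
w = -19
Z = -12
c(f, a) = 17 (c(f, a) = 5 - 1*(-12) = 5 + 12 = 17)
j(n) = 1 (j(n) = 2 + (-4 + 3)/(1 + 0) = 2 - 1/1 = 2 - 1*1 = 2 - 1 = 1)
(c(-5, W(4)) + w)*j(-8) = (17 - 19)*1 = -2*1 = -2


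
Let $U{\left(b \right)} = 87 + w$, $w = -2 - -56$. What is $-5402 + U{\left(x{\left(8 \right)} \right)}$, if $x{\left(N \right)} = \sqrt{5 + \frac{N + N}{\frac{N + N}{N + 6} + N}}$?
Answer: $-5261$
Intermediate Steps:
$w = 54$ ($w = -2 + 56 = 54$)
$x{\left(N \right)} = \sqrt{5 + \frac{2 N}{N + \frac{2 N}{6 + N}}}$ ($x{\left(N \right)} = \sqrt{5 + \frac{2 N}{\frac{2 N}{6 + N} + N}} = \sqrt{5 + \frac{2 N}{N + \frac{2 N}{6 + N}}}$)
$U{\left(b \right)} = 141$ ($U{\left(b \right)} = 87 + 54 = 141$)
$-5402 + U{\left(x{\left(8 \right)} \right)} = -5402 + 141 = -5261$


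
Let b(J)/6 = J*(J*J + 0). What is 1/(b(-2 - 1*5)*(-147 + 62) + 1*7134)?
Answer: 1/182064 ≈ 5.4926e-6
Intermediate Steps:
b(J) = 6*J³ (b(J) = 6*(J*(J*J + 0)) = 6*(J*(J² + 0)) = 6*(J*J²) = 6*J³)
1/(b(-2 - 1*5)*(-147 + 62) + 1*7134) = 1/((6*(-2 - 1*5)³)*(-147 + 62) + 1*7134) = 1/((6*(-2 - 5)³)*(-85) + 7134) = 1/((6*(-7)³)*(-85) + 7134) = 1/((6*(-343))*(-85) + 7134) = 1/(-2058*(-85) + 7134) = 1/(174930 + 7134) = 1/182064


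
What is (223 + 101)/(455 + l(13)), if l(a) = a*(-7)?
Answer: 81/91 ≈ 0.89011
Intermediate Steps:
l(a) = -7*a
(223 + 101)/(455 + l(13)) = (223 + 101)/(455 - 7*13) = 324/(455 - 91) = 324/364 = 324*(1/364) = 81/91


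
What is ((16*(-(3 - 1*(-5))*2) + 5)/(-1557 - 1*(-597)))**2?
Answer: 63001/921600 ≈ 0.068360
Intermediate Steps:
((16*(-(3 - 1*(-5))*2) + 5)/(-1557 - 1*(-597)))**2 = ((16*(-(3 + 5)*2) + 5)/(-1557 + 597))**2 = ((16*(-1*8*2) + 5)/(-960))**2 = ((16*(-8*2) + 5)*(-1/960))**2 = ((16*(-16) + 5)*(-1/960))**2 = ((-256 + 5)*(-1/960))**2 = (-251*(-1/960))**2 = (251/960)**2 = 63001/921600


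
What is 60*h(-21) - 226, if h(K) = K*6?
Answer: -7786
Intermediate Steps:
h(K) = 6*K
60*h(-21) - 226 = 60*(6*(-21)) - 226 = 60*(-126) - 226 = -7560 - 226 = -7786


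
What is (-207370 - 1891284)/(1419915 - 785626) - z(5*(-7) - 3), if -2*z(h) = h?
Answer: -14150145/634289 ≈ -22.309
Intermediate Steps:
z(h) = -h/2
(-207370 - 1891284)/(1419915 - 785626) - z(5*(-7) - 3) = (-207370 - 1891284)/(1419915 - 785626) - (-1)*(5*(-7) - 3)/2 = -2098654/634289 - (-1)*(-35 - 3)/2 = -2098654*1/634289 - (-1)*(-38)/2 = -2098654/634289 - 1*19 = -2098654/634289 - 19 = -14150145/634289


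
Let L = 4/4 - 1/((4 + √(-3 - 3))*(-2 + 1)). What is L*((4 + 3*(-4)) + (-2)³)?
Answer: -208/11 + 8*I*√6/11 ≈ -18.909 + 1.7814*I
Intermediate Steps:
L = 1 - 1/(-4 - I*√6) (L = 4*(¼) - 1/((4 + √(-6))*(-1)) = 1 - 1/((4 + I*√6)*(-1)) = 1 - 1/(-4 - I*√6) ≈ 1.1818 - 0.11134*I)
L*((4 + 3*(-4)) + (-2)³) = (13/11 - I*√6/22)*((4 + 3*(-4)) + (-2)³) = (13/11 - I*√6/22)*((4 - 12) - 8) = (13/11 - I*√6/22)*(-8 - 8) = (13/11 - I*√6/22)*(-16) = -208/11 + 8*I*√6/11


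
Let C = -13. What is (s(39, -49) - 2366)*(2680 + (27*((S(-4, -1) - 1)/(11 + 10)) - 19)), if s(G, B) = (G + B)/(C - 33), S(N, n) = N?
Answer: -1011102366/161 ≈ -6.2801e+6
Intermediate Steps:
s(G, B) = -B/46 - G/46 (s(G, B) = (G + B)/(-13 - 33) = (B + G)/(-46) = (B + G)*(-1/46) = -B/46 - G/46)
(s(39, -49) - 2366)*(2680 + (27*((S(-4, -1) - 1)/(11 + 10)) - 19)) = ((-1/46*(-49) - 1/46*39) - 2366)*(2680 + (27*((-4 - 1)/(11 + 10)) - 19)) = ((49/46 - 39/46) - 2366)*(2680 + (27*(-5/21) - 19)) = (5/23 - 2366)*(2680 + (27*(-5*1/21) - 19)) = -54413*(2680 + (27*(-5/21) - 19))/23 = -54413*(2680 + (-45/7 - 19))/23 = -54413*(2680 - 178/7)/23 = -54413/23*18582/7 = -1011102366/161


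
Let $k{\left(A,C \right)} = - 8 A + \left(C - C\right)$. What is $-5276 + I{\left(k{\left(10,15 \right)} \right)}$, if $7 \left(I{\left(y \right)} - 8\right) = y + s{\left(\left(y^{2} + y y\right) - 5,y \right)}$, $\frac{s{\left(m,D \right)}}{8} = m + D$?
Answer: $9252$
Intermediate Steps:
$s{\left(m,D \right)} = 8 D + 8 m$ ($s{\left(m,D \right)} = 8 \left(m + D\right) = 8 \left(D + m\right) = 8 D + 8 m$)
$k{\left(A,C \right)} = - 8 A$ ($k{\left(A,C \right)} = - 8 A + 0 = - 8 A$)
$I{\left(y \right)} = \frac{16}{7} + \frac{9 y}{7} + \frac{16 y^{2}}{7}$ ($I{\left(y \right)} = 8 + \frac{y + \left(8 y + 8 \left(\left(y^{2} + y y\right) - 5\right)\right)}{7} = 8 + \frac{y + \left(8 y + 8 \left(\left(y^{2} + y^{2}\right) - 5\right)\right)}{7} = 8 + \frac{y + \left(8 y + 8 \left(2 y^{2} - 5\right)\right)}{7} = 8 + \frac{y + \left(8 y + 8 \left(-5 + 2 y^{2}\right)\right)}{7} = 8 + \frac{y + \left(8 y + \left(-40 + 16 y^{2}\right)\right)}{7} = 8 + \frac{y + \left(-40 + 8 y + 16 y^{2}\right)}{7} = 8 + \frac{-40 + 9 y + 16 y^{2}}{7} = 8 + \left(- \frac{40}{7} + \frac{9 y}{7} + \frac{16 y^{2}}{7}\right) = \frac{16}{7} + \frac{9 y}{7} + \frac{16 y^{2}}{7}$)
$-5276 + I{\left(k{\left(10,15 \right)} \right)} = -5276 + \left(\frac{16}{7} + \frac{9 \left(\left(-8\right) 10\right)}{7} + \frac{16 \left(\left(-8\right) 10\right)^{2}}{7}\right) = -5276 + \left(\frac{16}{7} + \frac{9}{7} \left(-80\right) + \frac{16 \left(-80\right)^{2}}{7}\right) = -5276 + \left(\frac{16}{7} - \frac{720}{7} + \frac{16}{7} \cdot 6400\right) = -5276 + \left(\frac{16}{7} - \frac{720}{7} + \frac{102400}{7}\right) = -5276 + 14528 = 9252$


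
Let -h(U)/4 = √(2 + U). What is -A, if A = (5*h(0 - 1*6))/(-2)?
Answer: -20*I ≈ -20.0*I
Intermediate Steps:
h(U) = -4*√(2 + U)
A = 20*I (A = (5*(-4*√(2 + (0 - 1*6))))/(-2) = (5*(-4*√(2 + (0 - 6))))*(-½) = (5*(-4*√(2 - 6)))*(-½) = (5*(-8*I))*(-½) = -40*I*(-½) = 20*I ≈ 20.0*I)
-A = -20*I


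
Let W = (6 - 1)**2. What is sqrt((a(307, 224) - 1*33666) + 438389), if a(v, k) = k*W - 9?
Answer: sqrt(410314) ≈ 640.56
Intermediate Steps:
W = 25 (W = 5**2 = 25)
a(v, k) = -9 + 25*k (a(v, k) = k*25 - 9 = 25*k - 9 = -9 + 25*k)
sqrt((a(307, 224) - 1*33666) + 438389) = sqrt(((-9 + 25*224) - 1*33666) + 438389) = sqrt(((-9 + 5600) - 33666) + 438389) = sqrt((5591 - 33666) + 438389) = sqrt(-28075 + 438389) = sqrt(410314)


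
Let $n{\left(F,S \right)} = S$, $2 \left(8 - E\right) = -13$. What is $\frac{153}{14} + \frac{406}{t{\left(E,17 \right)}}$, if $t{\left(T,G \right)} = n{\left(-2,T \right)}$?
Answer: $\frac{545}{14} \approx 38.929$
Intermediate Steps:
$E = \frac{29}{2}$ ($E = 8 - - \frac{13}{2} = 8 + \frac{13}{2} = \frac{29}{2} \approx 14.5$)
$t{\left(T,G \right)} = T$
$\frac{153}{14} + \frac{406}{t{\left(E,17 \right)}} = \frac{153}{14} + \frac{406}{\frac{29}{2}} = 153 \cdot \frac{1}{14} + 406 \cdot \frac{2}{29} = \frac{153}{14} + 28 = \frac{545}{14}$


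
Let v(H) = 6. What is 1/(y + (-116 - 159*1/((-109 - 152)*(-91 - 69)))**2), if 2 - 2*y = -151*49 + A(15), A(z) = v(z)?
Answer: 193766400/3323943105529 ≈ 5.8294e-5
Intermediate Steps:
A(z) = 6
y = 7395/2 (y = 1 - (-151*49 + 6)/2 = 1 - (-7399 + 6)/2 = 1 - 1/2*(-7393) = 1 + 7393/2 = 7395/2 ≈ 3697.5)
1/(y + (-116 - 159*1/((-109 - 152)*(-91 - 69)))**2) = 1/(7395/2 + (-116 - 159*1/((-109 - 152)*(-91 - 69)))**2) = 1/(7395/2 + (-116 - 159/((-160*(-261))))**2) = 1/(7395/2 + (-116 - 159/41760)**2) = 1/(7395/2 + (-116 - 159*1/41760)**2) = 1/(7395/2 + (-116 - 53/13920)**2) = 1/(7395/2 + (-1614773/13920)**2) = 1/(7395/2 + 2607491841529/193766400) = 1/(3323943105529/193766400) = 193766400/3323943105529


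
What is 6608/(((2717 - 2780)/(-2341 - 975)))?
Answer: 3130304/9 ≈ 3.4781e+5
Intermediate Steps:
6608/(((2717 - 2780)/(-2341 - 975))) = 6608/((-63/(-3316))) = 6608/((-63*(-1/3316))) = 6608/(63/3316) = 6608*(3316/63) = 3130304/9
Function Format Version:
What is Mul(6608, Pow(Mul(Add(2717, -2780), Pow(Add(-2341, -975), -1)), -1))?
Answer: Rational(3130304, 9) ≈ 3.4781e+5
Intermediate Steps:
Mul(6608, Pow(Mul(Add(2717, -2780), Pow(Add(-2341, -975), -1)), -1)) = Mul(6608, Pow(Mul(-63, Pow(-3316, -1)), -1)) = Mul(6608, Pow(Mul(-63, Rational(-1, 3316)), -1)) = Mul(6608, Pow(Rational(63, 3316), -1)) = Mul(6608, Rational(3316, 63)) = Rational(3130304, 9)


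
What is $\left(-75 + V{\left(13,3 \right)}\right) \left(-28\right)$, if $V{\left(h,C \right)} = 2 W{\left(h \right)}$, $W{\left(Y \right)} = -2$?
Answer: $2212$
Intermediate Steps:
$V{\left(h,C \right)} = -4$ ($V{\left(h,C \right)} = 2 \left(-2\right) = -4$)
$\left(-75 + V{\left(13,3 \right)}\right) \left(-28\right) = \left(-75 - 4\right) \left(-28\right) = \left(-79\right) \left(-28\right) = 2212$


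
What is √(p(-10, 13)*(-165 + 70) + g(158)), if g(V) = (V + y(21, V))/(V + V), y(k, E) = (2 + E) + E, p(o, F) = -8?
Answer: √4752561/79 ≈ 27.595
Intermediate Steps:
y(k, E) = 2 + 2*E
g(V) = (2 + 3*V)/(2*V) (g(V) = (V + (2 + 2*V))/(V + V) = (2 + 3*V)/((2*V)) = (2 + 3*V)*(1/(2*V)) = (2 + 3*V)/(2*V))
√(p(-10, 13)*(-165 + 70) + g(158)) = √(-8*(-165 + 70) + (3/2 + 1/158)) = √(-8*(-95) + (3/2 + 1/158)) = √(760 + 119/79) = √(60159/79) = √4752561/79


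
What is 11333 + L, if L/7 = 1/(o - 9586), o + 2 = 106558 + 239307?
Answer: 3811027248/336277 ≈ 11333.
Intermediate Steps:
o = 345863 (o = -2 + (106558 + 239307) = -2 + 345865 = 345863)
L = 7/336277 (L = 7/(345863 - 9586) = 7/336277 ≈ 2.0816e-5)
11333 + L = 11333 + 7/336277 = 3811027248/336277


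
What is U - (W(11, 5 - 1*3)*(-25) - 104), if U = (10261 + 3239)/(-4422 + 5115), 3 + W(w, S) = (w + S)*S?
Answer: 53783/77 ≈ 698.48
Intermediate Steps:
W(w, S) = -3 + S*(S + w) (W(w, S) = -3 + (w + S)*S = -3 + (S + w)*S = -3 + S*(S + w))
U = 1500/77 (U = 13500/693 = 13500*(1/693) = 1500/77 ≈ 19.481)
U - (W(11, 5 - 1*3)*(-25) - 104) = 1500/77 - ((-3 + (5 - 1*3)**2 + (5 - 1*3)*11)*(-25) - 104) = 1500/77 - ((-3 + (5 - 3)**2 + (5 - 3)*11)*(-25) - 104) = 1500/77 - ((-3 + 2**2 + 2*11)*(-25) - 104) = 1500/77 - ((-3 + 4 + 22)*(-25) - 104) = 1500/77 - (23*(-25) - 104) = 1500/77 - (-575 - 104) = 1500/77 - 1*(-679) = 1500/77 + 679 = 53783/77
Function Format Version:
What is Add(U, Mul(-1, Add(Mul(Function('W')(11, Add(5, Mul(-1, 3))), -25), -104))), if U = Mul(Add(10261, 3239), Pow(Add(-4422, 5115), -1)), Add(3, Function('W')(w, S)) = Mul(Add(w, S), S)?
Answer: Rational(53783, 77) ≈ 698.48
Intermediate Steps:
Function('W')(w, S) = Add(-3, Mul(S, Add(S, w))) (Function('W')(w, S) = Add(-3, Mul(Add(w, S), S)) = Add(-3, Mul(Add(S, w), S)) = Add(-3, Mul(S, Add(S, w))))
U = Rational(1500, 77) (U = Mul(13500, Pow(693, -1)) = Mul(13500, Rational(1, 693)) = Rational(1500, 77) ≈ 19.481)
Add(U, Mul(-1, Add(Mul(Function('W')(11, Add(5, Mul(-1, 3))), -25), -104))) = Add(Rational(1500, 77), Mul(-1, Add(Mul(Add(-3, Pow(Add(5, Mul(-1, 3)), 2), Mul(Add(5, Mul(-1, 3)), 11)), -25), -104))) = Add(Rational(1500, 77), Mul(-1, Add(Mul(Add(-3, Pow(Add(5, -3), 2), Mul(Add(5, -3), 11)), -25), -104))) = Add(Rational(1500, 77), Mul(-1, Add(Mul(Add(-3, Pow(2, 2), Mul(2, 11)), -25), -104))) = Add(Rational(1500, 77), Mul(-1, Add(Mul(Add(-3, 4, 22), -25), -104))) = Add(Rational(1500, 77), Mul(-1, Add(Mul(23, -25), -104))) = Add(Rational(1500, 77), Mul(-1, Add(-575, -104))) = Add(Rational(1500, 77), Mul(-1, -679)) = Add(Rational(1500, 77), 679) = Rational(53783, 77)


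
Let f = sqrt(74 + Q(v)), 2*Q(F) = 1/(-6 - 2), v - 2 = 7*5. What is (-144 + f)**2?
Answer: 332959/16 - 936*sqrt(7) ≈ 18334.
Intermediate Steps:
v = 37 (v = 2 + 7*5 = 2 + 35 = 37)
Q(F) = -1/16 (Q(F) = 1/(2*(-6 - 2)) = (1/2)/(-8) = (1/2)*(-1/8) = -1/16)
f = 13*sqrt(7)/4 (f = sqrt(74 - 1/16) = sqrt(1183/16) = 13*sqrt(7)/4 ≈ 8.5987)
(-144 + f)**2 = (-144 + 13*sqrt(7)/4)**2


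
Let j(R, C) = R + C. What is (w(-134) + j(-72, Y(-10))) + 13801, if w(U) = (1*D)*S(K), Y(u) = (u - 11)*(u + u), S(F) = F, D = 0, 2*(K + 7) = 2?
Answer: 14149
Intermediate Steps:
K = -6 (K = -7 + (½)*2 = -7 + 1 = -6)
Y(u) = 2*u*(-11 + u) (Y(u) = (-11 + u)*(2*u) = 2*u*(-11 + u))
j(R, C) = C + R
w(U) = 0 (w(U) = (1*0)*(-6) = 0*(-6) = 0)
(w(-134) + j(-72, Y(-10))) + 13801 = (0 + (2*(-10)*(-11 - 10) - 72)) + 13801 = (0 + (2*(-10)*(-21) - 72)) + 13801 = (0 + (420 - 72)) + 13801 = (0 + 348) + 13801 = 348 + 13801 = 14149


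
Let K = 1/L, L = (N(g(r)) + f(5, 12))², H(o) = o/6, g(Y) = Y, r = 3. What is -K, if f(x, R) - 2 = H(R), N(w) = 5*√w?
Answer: -91/3481 + 40*√3/3481 ≈ -0.0062390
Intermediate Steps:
H(o) = o/6 (H(o) = o*(⅙) = o/6)
f(x, R) = 2 + R/6
L = (4 + 5*√3)² (L = (5*√3 + (2 + (⅙)*12))² = (5*√3 + (2 + 2))² = (5*√3 + 4)² = (4 + 5*√3)² ≈ 160.28)
K = 1/(91 + 40*√3) ≈ 0.0062390
-K = -(91/3481 - 40*√3/3481) = -91/3481 + 40*√3/3481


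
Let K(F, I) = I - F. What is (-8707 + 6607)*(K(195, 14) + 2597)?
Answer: -5073600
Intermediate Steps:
(-8707 + 6607)*(K(195, 14) + 2597) = (-8707 + 6607)*((14 - 1*195) + 2597) = -2100*((14 - 195) + 2597) = -2100*(-181 + 2597) = -2100*2416 = -5073600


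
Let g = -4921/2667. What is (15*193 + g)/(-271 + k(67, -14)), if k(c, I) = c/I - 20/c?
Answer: -1033949896/98666427 ≈ -10.479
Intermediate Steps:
k(c, I) = -20/c + c/I
g = -703/381 (g = -4921*1/2667 = -703/381 ≈ -1.8451)
(15*193 + g)/(-271 + k(67, -14)) = (15*193 - 703/381)/(-271 + (-20/67 + 67/(-14))) = (2895 - 703/381)/(-271 + (-20*1/67 + 67*(-1/14))) = 1102292/(381*(-271 + (-20/67 - 67/14))) = 1102292/(381*(-271 - 4769/938)) = 1102292/(381*(-258967/938)) = (1102292/381)*(-938/258967) = -1033949896/98666427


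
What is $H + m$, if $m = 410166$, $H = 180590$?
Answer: $590756$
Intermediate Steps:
$H + m = 180590 + 410166 = 590756$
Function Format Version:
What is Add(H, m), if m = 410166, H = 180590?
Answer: 590756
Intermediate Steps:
Add(H, m) = Add(180590, 410166) = 590756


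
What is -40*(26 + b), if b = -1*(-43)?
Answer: -2760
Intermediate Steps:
b = 43
-40*(26 + b) = -40*(26 + 43) = -40*69 = -2760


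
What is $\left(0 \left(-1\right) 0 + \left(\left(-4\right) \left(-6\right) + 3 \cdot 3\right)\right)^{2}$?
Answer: $1089$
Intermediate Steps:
$\left(0 \left(-1\right) 0 + \left(\left(-4\right) \left(-6\right) + 3 \cdot 3\right)\right)^{2} = \left(0 \cdot 0 + \left(24 + 9\right)\right)^{2} = \left(0 + 33\right)^{2} = 33^{2} = 1089$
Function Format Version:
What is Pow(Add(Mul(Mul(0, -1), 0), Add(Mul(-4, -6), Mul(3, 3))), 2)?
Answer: 1089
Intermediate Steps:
Pow(Add(Mul(Mul(0, -1), 0), Add(Mul(-4, -6), Mul(3, 3))), 2) = Pow(Add(Mul(0, 0), Add(24, 9)), 2) = Pow(Add(0, 33), 2) = Pow(33, 2) = 1089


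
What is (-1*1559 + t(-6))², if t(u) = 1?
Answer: 2427364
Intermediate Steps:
(-1*1559 + t(-6))² = (-1*1559 + 1)² = (-1559 + 1)² = (-1558)² = 2427364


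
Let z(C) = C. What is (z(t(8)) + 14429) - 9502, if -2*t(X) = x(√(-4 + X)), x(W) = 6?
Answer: 4924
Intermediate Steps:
t(X) = -3 (t(X) = -½*6 = -3)
(z(t(8)) + 14429) - 9502 = (-3 + 14429) - 9502 = 14426 - 9502 = 4924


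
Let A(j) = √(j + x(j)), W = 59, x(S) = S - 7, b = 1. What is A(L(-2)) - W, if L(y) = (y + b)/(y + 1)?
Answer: -59 + I*√5 ≈ -59.0 + 2.2361*I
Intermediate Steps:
x(S) = -7 + S
L(y) = 1 (L(y) = (y + 1)/(y + 1) = (1 + y)/(1 + y) = 1)
A(j) = √(-7 + 2*j) (A(j) = √(j + (-7 + j)) = √(-7 + 2*j))
A(L(-2)) - W = √(-7 + 2*1) - 1*59 = √(-7 + 2) - 59 = √(-5) - 59 = I*√5 - 59 = -59 + I*√5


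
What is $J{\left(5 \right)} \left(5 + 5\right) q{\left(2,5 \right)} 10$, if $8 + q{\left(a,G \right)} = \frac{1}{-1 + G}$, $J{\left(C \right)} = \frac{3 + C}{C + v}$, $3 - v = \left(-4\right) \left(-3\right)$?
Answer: $1550$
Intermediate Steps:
$v = -9$ ($v = 3 - \left(-4\right) \left(-3\right) = 3 - 12 = -9$)
$J{\left(C \right)} = \frac{3 + C}{-9 + C}$ ($J{\left(C \right)} = \frac{3 + C}{C - 9} = \frac{3 + C}{-9 + C}$)
$q{\left(a,G \right)} = -8 + \frac{1}{-1 + G}$
$J{\left(5 \right)} \left(5 + 5\right) q{\left(2,5 \right)} 10 = \frac{3 + 5}{-9 + 5} \left(5 + 5\right) \frac{9 - 40}{-1 + 5} \cdot 10 = \frac{1}{-4} \cdot 8 \cdot 10 \frac{9 - 40}{4} \cdot 10 = \left(- \frac{1}{4}\right) 8 \cdot 10 \cdot \frac{1}{4} \left(-31\right) 10 = - 2 \cdot 10 \left(- \frac{31}{4}\right) 10 = \left(-2\right) \left(- \frac{155}{2}\right) 10 = 155 \cdot 10 = 1550$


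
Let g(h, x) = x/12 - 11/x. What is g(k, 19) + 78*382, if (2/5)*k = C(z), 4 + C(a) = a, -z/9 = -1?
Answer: 6793717/228 ≈ 29797.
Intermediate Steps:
z = 9 (z = -9*(-1) = 9)
C(a) = -4 + a
k = 25/2 (k = 5*(-4 + 9)/2 = (5/2)*5 = 25/2 ≈ 12.500)
g(h, x) = -11/x + x/12 (g(h, x) = x*(1/12) - 11/x = x/12 - 11/x = -11/x + x/12)
g(k, 19) + 78*382 = (-11/19 + (1/12)*19) + 78*382 = (-11*1/19 + 19/12) + 29796 = (-11/19 + 19/12) + 29796 = 229/228 + 29796 = 6793717/228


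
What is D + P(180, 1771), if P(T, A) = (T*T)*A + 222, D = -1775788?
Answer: 55604834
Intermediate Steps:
P(T, A) = 222 + A*T**2 (P(T, A) = T**2*A + 222 = A*T**2 + 222 = 222 + A*T**2)
D + P(180, 1771) = -1775788 + (222 + 1771*180**2) = -1775788 + (222 + 1771*32400) = -1775788 + (222 + 57380400) = -1775788 + 57380622 = 55604834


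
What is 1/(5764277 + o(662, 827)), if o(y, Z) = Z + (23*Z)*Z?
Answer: 1/21495471 ≈ 4.6521e-8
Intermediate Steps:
o(y, Z) = Z + 23*Z²
1/(5764277 + o(662, 827)) = 1/(5764277 + 827*(1 + 23*827)) = 1/(5764277 + 827*(1 + 19021)) = 1/(5764277 + 827*19022) = 1/(5764277 + 15731194) = 1/21495471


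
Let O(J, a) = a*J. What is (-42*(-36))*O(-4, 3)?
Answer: -18144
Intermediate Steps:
O(J, a) = J*a
(-42*(-36))*O(-4, 3) = (-42*(-36))*(-4*3) = 1512*(-12) = -18144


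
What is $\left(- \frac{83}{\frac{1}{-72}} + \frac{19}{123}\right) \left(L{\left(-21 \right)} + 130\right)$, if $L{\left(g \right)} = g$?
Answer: $\frac{80122303}{123} \approx 6.514 \cdot 10^{5}$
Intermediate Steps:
$\left(- \frac{83}{\frac{1}{-72}} + \frac{19}{123}\right) \left(L{\left(-21 \right)} + 130\right) = \left(- \frac{83}{\frac{1}{-72}} + \frac{19}{123}\right) \left(-21 + 130\right) = \left(- \frac{83}{- \frac{1}{72}} + 19 \cdot \frac{1}{123}\right) 109 = \left(\left(-83\right) \left(-72\right) + \frac{19}{123}\right) 109 = \left(5976 + \frac{19}{123}\right) 109 = \frac{735067}{123} \cdot 109 = \frac{80122303}{123}$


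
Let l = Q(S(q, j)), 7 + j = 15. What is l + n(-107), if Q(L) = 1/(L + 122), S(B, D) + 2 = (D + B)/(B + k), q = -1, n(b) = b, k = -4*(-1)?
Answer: -39266/367 ≈ -106.99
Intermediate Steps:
k = 4
j = 8 (j = -7 + 15 = 8)
S(B, D) = -2 + (B + D)/(4 + B) (S(B, D) = -2 + (D + B)/(B + 4) = -2 + (B + D)/(4 + B))
Q(L) = 1/(122 + L)
l = 3/367 (l = 1/(122 + (-8 + 8 - 1*(-1))/(4 - 1)) = 1/(122 + (-8 + 8 + 1)/3) = 1/(122 + (⅓)*1) = 1/(122 + ⅓) = 1/(367/3) = 3/367 ≈ 0.0081744)
l + n(-107) = 3/367 - 107 = -39266/367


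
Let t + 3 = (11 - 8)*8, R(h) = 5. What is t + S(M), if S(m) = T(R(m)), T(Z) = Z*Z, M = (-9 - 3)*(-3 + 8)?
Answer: 46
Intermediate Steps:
t = 21 (t = -3 + (11 - 8)*8 = -3 + 3*8 = -3 + 24 = 21)
M = -60 (M = -12*5 = -60)
T(Z) = Z²
S(m) = 25 (S(m) = 5² = 25)
t + S(M) = 21 + 25 = 46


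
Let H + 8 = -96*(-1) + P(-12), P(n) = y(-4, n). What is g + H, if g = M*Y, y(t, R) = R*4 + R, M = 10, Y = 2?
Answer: 48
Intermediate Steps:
y(t, R) = 5*R (y(t, R) = 4*R + R = 5*R)
P(n) = 5*n
g = 20 (g = 10*2 = 20)
H = 28 (H = -8 + (-96*(-1) + 5*(-12)) = -8 + (96 - 60) = -8 + 36 = 28)
g + H = 20 + 28 = 48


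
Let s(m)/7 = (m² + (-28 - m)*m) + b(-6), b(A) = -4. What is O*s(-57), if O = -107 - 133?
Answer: -2674560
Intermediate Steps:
s(m) = -28 + 7*m² + 7*m*(-28 - m) (s(m) = 7*((m² + (-28 - m)*m) - 4) = 7*((m² + m*(-28 - m)) - 4) = 7*(-4 + m² + m*(-28 - m)) = -28 + 7*m² + 7*m*(-28 - m))
O = -240
O*s(-57) = -240*(-28 - 196*(-57)) = -240*(-28 + 11172) = -240*11144 = -2674560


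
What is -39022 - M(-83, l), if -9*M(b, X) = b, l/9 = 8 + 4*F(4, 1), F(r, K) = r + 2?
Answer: -351281/9 ≈ -39031.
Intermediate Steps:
F(r, K) = 2 + r
l = 288 (l = 9*(8 + 4*(2 + 4)) = 9*(8 + 4*6) = 9*(8 + 24) = 9*32 = 288)
M(b, X) = -b/9
-39022 - M(-83, l) = -39022 - (-1)*(-83)/9 = -39022 - 1*83/9 = -39022 - 83/9 = -351281/9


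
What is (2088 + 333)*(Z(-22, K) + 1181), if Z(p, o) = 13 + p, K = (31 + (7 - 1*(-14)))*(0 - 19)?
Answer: 2837412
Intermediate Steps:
K = -988 (K = (31 + (7 + 14))*(-19) = (31 + 21)*(-19) = 52*(-19) = -988)
(2088 + 333)*(Z(-22, K) + 1181) = (2088 + 333)*((13 - 22) + 1181) = 2421*(-9 + 1181) = 2421*1172 = 2837412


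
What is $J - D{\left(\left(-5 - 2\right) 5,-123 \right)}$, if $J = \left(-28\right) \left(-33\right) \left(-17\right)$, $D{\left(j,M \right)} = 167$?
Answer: $-15875$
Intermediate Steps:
$J = -15708$ ($J = 924 \left(-17\right) = -15708$)
$J - D{\left(\left(-5 - 2\right) 5,-123 \right)} = -15708 - 167 = -15875$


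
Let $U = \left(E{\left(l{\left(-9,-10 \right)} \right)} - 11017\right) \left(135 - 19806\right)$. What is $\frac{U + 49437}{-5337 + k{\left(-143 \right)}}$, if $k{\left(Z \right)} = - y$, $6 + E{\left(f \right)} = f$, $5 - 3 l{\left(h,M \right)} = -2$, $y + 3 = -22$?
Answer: $- \frac{216836971}{5312} \approx -40820.0$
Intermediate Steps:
$y = -25$ ($y = -3 - 22 = -25$)
$l{\left(h,M \right)} = \frac{7}{3}$ ($l{\left(h,M \right)} = \frac{5}{3} - - \frac{2}{3} = \frac{5}{3} + \frac{2}{3} = \frac{7}{3}$)
$E{\left(f \right)} = -6 + f$
$k{\left(Z \right)} = 25$ ($k{\left(Z \right)} = \left(-1\right) \left(-25\right) = 25$)
$U = 216787534$ ($U = \left(\left(-6 + \frac{7}{3}\right) - 11017\right) \left(135 - 19806\right) = \left(- \frac{11}{3} - 11017\right) \left(-19671\right) = \left(- \frac{33062}{3}\right) \left(-19671\right) = 216787534$)
$\frac{U + 49437}{-5337 + k{\left(-143 \right)}} = \frac{216787534 + 49437}{-5337 + 25} = \frac{216836971}{-5312} = 216836971 \left(- \frac{1}{5312}\right) = - \frac{216836971}{5312}$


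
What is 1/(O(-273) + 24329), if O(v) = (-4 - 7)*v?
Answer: 1/27332 ≈ 3.6587e-5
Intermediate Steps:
O(v) = -11*v
1/(O(-273) + 24329) = 1/(-11*(-273) + 24329) = 1/(3003 + 24329) = 1/27332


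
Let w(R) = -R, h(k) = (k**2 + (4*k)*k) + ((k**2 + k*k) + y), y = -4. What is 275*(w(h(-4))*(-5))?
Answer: 148500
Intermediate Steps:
h(k) = -4 + 7*k**2 (h(k) = (k**2 + (4*k)*k) + ((k**2 + k*k) - 4) = (k**2 + 4*k**2) + ((k**2 + k**2) - 4) = 5*k**2 + (2*k**2 - 4) = 5*k**2 + (-4 + 2*k**2) = -4 + 7*k**2)
275*(w(h(-4))*(-5)) = 275*(-(-4 + 7*(-4)**2)*(-5)) = 275*(-(-4 + 7*16)*(-5)) = 275*(-(-4 + 112)*(-5)) = 275*(-1*108*(-5)) = 275*(-108*(-5)) = 275*540 = 148500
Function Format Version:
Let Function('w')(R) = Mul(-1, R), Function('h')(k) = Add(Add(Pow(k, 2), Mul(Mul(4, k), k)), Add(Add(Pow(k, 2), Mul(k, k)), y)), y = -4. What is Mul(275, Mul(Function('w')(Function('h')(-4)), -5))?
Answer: 148500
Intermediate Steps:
Function('h')(k) = Add(-4, Mul(7, Pow(k, 2))) (Function('h')(k) = Add(Add(Pow(k, 2), Mul(Mul(4, k), k)), Add(Add(Pow(k, 2), Mul(k, k)), -4)) = Add(Add(Pow(k, 2), Mul(4, Pow(k, 2))), Add(Add(Pow(k, 2), Pow(k, 2)), -4)) = Add(Mul(5, Pow(k, 2)), Add(Mul(2, Pow(k, 2)), -4)) = Add(Mul(5, Pow(k, 2)), Add(-4, Mul(2, Pow(k, 2)))) = Add(-4, Mul(7, Pow(k, 2))))
Mul(275, Mul(Function('w')(Function('h')(-4)), -5)) = Mul(275, Mul(Mul(-1, Add(-4, Mul(7, Pow(-4, 2)))), -5)) = Mul(275, Mul(Mul(-1, Add(-4, Mul(7, 16))), -5)) = Mul(275, Mul(Mul(-1, Add(-4, 112)), -5)) = Mul(275, Mul(Mul(-1, 108), -5)) = Mul(275, Mul(-108, -5)) = Mul(275, 540) = 148500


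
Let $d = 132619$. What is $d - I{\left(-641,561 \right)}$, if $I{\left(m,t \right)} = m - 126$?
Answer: $133386$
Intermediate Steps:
$I{\left(m,t \right)} = -126 + m$
$d - I{\left(-641,561 \right)} = 132619 - \left(-126 - 641\right) = 132619 - -767 = 132619 + 767 = 133386$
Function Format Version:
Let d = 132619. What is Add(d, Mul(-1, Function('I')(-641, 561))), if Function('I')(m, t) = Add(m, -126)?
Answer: 133386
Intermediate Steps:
Function('I')(m, t) = Add(-126, m)
Add(d, Mul(-1, Function('I')(-641, 561))) = Add(132619, Mul(-1, Add(-126, -641))) = Add(132619, Mul(-1, -767)) = Add(132619, 767) = 133386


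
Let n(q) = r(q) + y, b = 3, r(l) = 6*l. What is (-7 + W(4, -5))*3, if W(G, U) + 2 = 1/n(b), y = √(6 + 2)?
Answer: -4239/158 - 3*√2/158 ≈ -26.856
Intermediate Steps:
y = 2*√2 (y = √8 = 2*√2 ≈ 2.8284)
n(q) = 2*√2 + 6*q (n(q) = 6*q + 2*√2 = 2*√2 + 6*q)
W(G, U) = -2 + 1/(18 + 2*√2) (W(G, U) = -2 + 1/(2*√2 + 6*3) = -2 + 1/(2*√2 + 18) = -2 + 1/(18 + 2*√2))
(-7 + W(4, -5))*3 = (-7 + (-307/158 - √2/158))*3 = (-1413/158 - √2/158)*3 = -4239/158 - 3*√2/158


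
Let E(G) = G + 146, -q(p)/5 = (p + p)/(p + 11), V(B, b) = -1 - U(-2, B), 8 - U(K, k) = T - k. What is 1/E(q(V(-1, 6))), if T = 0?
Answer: 3/518 ≈ 0.0057915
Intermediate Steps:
U(K, k) = 8 + k (U(K, k) = 8 - (0 - k) = 8 - (-1)*k = 8 + k)
V(B, b) = -9 - B (V(B, b) = -1 - (8 + B) = -1 + (-8 - B) = -9 - B)
q(p) = -10*p/(11 + p) (q(p) = -5*(p + p)/(p + 11) = -5*2*p/(11 + p) = -10*p/(11 + p))
E(G) = 146 + G
1/E(q(V(-1, 6))) = 1/(146 - 10*(-9 - 1*(-1))/(11 + (-9 - 1*(-1)))) = 1/(146 - 10*(-9 + 1)/(11 + (-9 + 1))) = 1/(146 - 10*(-8)/(11 - 8)) = 1/(146 - 10*(-8)/3) = 1/(146 - 10*(-8)*1/3) = 1/(146 + 80/3) = 1/(518/3) = 3/518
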